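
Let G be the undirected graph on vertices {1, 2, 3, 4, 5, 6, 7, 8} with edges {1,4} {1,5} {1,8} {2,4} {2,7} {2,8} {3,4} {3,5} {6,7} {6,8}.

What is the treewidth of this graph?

A width-2 tree decomposition is:
Bags: B1 = {2, 6, 7}  B2 = {2, 6, 8}  B3 = {2, 4, 8}  B4 = {1, 4, 8}  B5 = {1, 3, 4}  B6 = {1, 3, 5}
Tree: B1–B2, B2–B3, B3–B4, B4–B5, B5–B6
The largest bag has 3 vertices, giving width 2; this decomposition certifies tw(G) ≤ 2. The edges 7–6–8–2–7 form a cycle, so G is not a tree and its treewidth is at least 2. The upper and lower bounds meet at 2, so that is the treewidth.

2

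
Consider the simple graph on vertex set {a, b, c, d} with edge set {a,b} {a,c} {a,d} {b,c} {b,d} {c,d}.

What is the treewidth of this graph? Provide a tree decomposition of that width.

A single bag containing all 4 vertices is trivially a valid decomposition of width 3. For the lower bound, the 4 vertices {a, b, c, d} are pairwise adjacent, and any tree decomposition puts a clique entirely inside one bag — forcing width ≥ 3. Therefore the treewidth is 3.

Treewidth 3.
One such decomposition:
Bags: B1 = {a, b, c, d}
Tree: (single bag)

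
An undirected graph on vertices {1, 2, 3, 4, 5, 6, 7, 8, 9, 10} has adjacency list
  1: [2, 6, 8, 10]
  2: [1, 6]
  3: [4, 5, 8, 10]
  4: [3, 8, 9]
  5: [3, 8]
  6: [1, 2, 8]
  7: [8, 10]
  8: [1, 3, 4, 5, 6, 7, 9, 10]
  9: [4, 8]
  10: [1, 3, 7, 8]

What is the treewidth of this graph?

2

A width-2 tree decomposition is:
Bags: B1 = {1, 8, 10}  B2 = {3, 8, 10}  B3 = {1, 6, 8}  B4 = {3, 5, 8}  B5 = {3, 4, 8}  B6 = {7, 8, 10}  B7 = {1, 2, 6}  B8 = {4, 8, 9}
Tree: B1–B2, B1–B3, B2–B4, B4–B5, B1–B6, B3–B7, B5–B8
The largest bag has 3 vertices, giving width 2; this decomposition certifies tw(G) ≤ 2. Conversely, {1, 8, 10} is a clique of size 3, and the vertices of any clique must share a bag in every tree decomposition; so some bag has ≥ 3 vertices and tw(G) ≥ 2. Hence tw(G) = 2 exactly.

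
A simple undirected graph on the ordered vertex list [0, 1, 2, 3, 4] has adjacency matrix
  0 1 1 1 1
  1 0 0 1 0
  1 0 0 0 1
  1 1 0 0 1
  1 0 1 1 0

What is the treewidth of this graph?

A width-2 tree decomposition is:
Bags: B1 = {0, 1, 3}  B2 = {0, 3, 4}  B3 = {0, 2, 4}
Tree: B1–B2, B2–B3
Every bag has size at most 3, so the width is 3 − 1 = 2 and tw(G) ≤ 2. On the other hand G contains the 3-clique {0, 2, 4}. A clique must lie in a single bag of any decomposition, so no decomposition can have width below 2. Combining the bounds, tw(G) = 2.

2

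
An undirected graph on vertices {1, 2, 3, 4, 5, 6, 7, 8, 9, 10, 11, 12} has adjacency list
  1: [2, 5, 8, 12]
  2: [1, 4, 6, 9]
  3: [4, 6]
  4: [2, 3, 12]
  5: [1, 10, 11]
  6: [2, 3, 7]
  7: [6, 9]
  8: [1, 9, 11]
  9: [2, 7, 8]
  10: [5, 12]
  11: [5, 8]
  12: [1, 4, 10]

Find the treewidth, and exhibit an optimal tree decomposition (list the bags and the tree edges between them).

Treewidth 3.
One optimal decomposition is:
Bags: B1 = {5, 8, 10, 11}  B2 = {1, 5, 8, 10}  B3 = {1, 8, 10, 12}  B4 = {1, 8, 9, 12}  B5 = {1, 2, 9, 12}  B6 = {2, 4, 9, 12}  B7 = {2, 4, 7, 9}  B8 = {2, 4, 6, 7}  B9 = {3, 4, 6, 7}
Tree: B1–B2, B2–B3, B3–B4, B4–B5, B5–B6, B6–B7, B7–B8, B8–B9

Each bag holds 4 vertices, so the decomposition has width 3, which upper-bounds the treewidth. For the lower bound: the 4 vertex sets {5,10,11}, {8}, {1}, {2,4,9,12} are disjoint, each induces a connected subgraph, and every pair is joined by at least one edge of G. Contracting each set to a single vertex therefore yields K_{4} as a minor, and since treewidth is minor-monotone, tw(G) ≥ tw(K_{4}) = 3. Therefore the treewidth is 3.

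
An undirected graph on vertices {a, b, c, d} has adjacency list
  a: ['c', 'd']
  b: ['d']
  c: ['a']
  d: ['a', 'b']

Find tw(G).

A width-1 tree decomposition is:
Bags: B1 = {b, d}  B2 = {a, d}  B3 = {a, c}
Tree: B1–B2, B2–B3
Every bag has size at most 2, so the width is 2 − 1 = 1 and tw(G) ≤ 1. Since G has at least one edge (e.g. b–d), it is not an edgeless graph, so tw(G) ≥ 1. The upper and lower bounds meet at 1, so that is the treewidth.

1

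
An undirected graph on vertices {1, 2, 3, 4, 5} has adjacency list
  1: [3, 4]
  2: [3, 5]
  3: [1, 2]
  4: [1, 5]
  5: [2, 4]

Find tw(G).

2

A width-2 tree decomposition is:
Bags: B1 = {1, 4, 5}  B2 = {1, 3, 5}  B3 = {2, 3, 5}
Tree: B1–B2, B2–B3
Each bag holds 3 vertices, so the decomposition has width 2, which upper-bounds the treewidth. The edges 5–4–1–3–2–5 form a cycle, so G is not a tree and its treewidth is at least 2. Therefore the treewidth is 2.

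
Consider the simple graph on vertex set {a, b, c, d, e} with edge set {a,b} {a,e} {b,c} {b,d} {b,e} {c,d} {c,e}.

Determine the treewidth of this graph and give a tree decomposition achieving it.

The largest bag has 3 vertices, giving width 2; this decomposition certifies tw(G) ≤ 2. For the lower bound, the 3 vertices {b, c, d} are pairwise adjacent, and any tree decomposition puts a clique entirely inside one bag — forcing width ≥ 2. Combining the bounds, tw(G) = 2.

Treewidth 2.
Bags: B1 = {b, c, e}  B2 = {a, b, e}  B3 = {b, c, d}
Tree: B1–B2, B1–B3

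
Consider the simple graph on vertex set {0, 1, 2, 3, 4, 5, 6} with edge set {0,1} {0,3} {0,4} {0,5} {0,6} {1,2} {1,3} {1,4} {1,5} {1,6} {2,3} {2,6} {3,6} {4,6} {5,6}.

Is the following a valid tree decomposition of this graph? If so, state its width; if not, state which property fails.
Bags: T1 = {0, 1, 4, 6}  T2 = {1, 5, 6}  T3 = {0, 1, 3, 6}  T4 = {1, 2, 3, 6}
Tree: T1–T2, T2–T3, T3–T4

No — edge (0,5) lies in no bag.

A tree decomposition must satisfy three properties: every vertex lies in some bag; for every edge, both endpoints lie together in some bag; and for every vertex, the bags containing it form a connected subtree. Here edge (0,5) lies in no bag, so the decomposition is invalid.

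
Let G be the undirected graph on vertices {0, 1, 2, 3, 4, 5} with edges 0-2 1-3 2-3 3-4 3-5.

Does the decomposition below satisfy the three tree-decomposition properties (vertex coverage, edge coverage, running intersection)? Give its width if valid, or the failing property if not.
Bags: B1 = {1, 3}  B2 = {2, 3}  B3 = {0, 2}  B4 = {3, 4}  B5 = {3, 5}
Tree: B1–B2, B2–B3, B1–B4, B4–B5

Checking the three conditions: (i) the bags cover all of {0, 1, 2, 3, 4, 5}; (ii) for each edge, some bag contains both endpoints; (iii) the bags containing any fixed vertex form a subtree. All hold, so the decomposition is valid with width 2 − 1 = 1.

Yes; width 1.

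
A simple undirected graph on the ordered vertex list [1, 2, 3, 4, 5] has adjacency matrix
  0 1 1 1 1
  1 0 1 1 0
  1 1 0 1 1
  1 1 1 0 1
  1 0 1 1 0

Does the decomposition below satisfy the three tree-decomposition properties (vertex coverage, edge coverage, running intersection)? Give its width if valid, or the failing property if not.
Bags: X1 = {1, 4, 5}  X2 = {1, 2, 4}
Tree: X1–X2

No — vertex 3 appears in no bag.

A tree decomposition must satisfy three properties: every vertex lies in some bag; for every edge, both endpoints lie together in some bag; and for every vertex, the bags containing it form a connected subtree. Here vertex 3 appears in no bag, so the decomposition is invalid.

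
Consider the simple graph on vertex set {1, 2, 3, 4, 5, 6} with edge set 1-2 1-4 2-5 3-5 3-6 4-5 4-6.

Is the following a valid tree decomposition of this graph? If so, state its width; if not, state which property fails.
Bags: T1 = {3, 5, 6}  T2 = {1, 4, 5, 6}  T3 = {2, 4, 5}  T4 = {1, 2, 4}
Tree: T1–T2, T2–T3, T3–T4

No — bags containing vertex 1 are not connected in the tree.

A tree decomposition must satisfy three properties: every vertex lies in some bag; for every edge, both endpoints lie together in some bag; and for every vertex, the bags containing it form a connected subtree. Here bags containing vertex 1 are not connected in the tree, so the decomposition is invalid.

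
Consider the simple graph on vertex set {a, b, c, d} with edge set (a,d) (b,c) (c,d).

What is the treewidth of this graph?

1

A width-1 tree decomposition is:
Bags: B1 = {b, c}  B2 = {c, d}  B3 = {a, d}
Tree: B1–B2, B2–B3
Every bag has size at most 2, so the width is 2 − 1 = 1 and tw(G) ≤ 1. Any graph with an edge has treewidth ≥ 1, and G has the edge b–c. The upper and lower bounds meet at 1, so that is the treewidth.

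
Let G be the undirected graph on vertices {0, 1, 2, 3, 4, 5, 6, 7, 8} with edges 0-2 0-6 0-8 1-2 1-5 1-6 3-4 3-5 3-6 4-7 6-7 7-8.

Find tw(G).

A width-3 tree decomposition is:
Bags: B1 = {3, 4, 7, 8}  B2 = {3, 6, 7, 8}  B3 = {0, 3, 6, 8}  B4 = {0, 3, 5, 6}  B5 = {0, 1, 5, 6}  B6 = {0, 1, 2, 5}
Tree: B1–B2, B2–B3, B3–B4, B4–B5, B5–B6
The largest bag has 4 vertices, giving width 3; this decomposition certifies tw(G) ≤ 3. For the lower bound: the 4 vertex sets {4,7,8}, {3}, {6}, {0,1,2,5} are disjoint, each induces a connected subgraph, and every pair is joined by at least one edge of G. Contracting each set to a single vertex therefore yields K_{4} as a minor, and since treewidth is minor-monotone, tw(G) ≥ tw(K_{4}) = 3. Hence tw(G) = 3 exactly.

3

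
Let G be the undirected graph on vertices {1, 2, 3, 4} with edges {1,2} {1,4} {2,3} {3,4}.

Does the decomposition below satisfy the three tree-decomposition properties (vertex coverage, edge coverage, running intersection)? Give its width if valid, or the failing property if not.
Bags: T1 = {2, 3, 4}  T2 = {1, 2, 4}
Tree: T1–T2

Yes; width 2.

Vertex coverage: the bags together contain {1, 2, 3, 4}, the full vertex set. Edge coverage: each edge of G has both endpoints in at least one bag. Running intersection: for every vertex, the bags containing it form a connected subtree. All three properties hold, so this is a valid tree decomposition of width max|bag| − 1 = 2, and hence tw(G) ≤ 2.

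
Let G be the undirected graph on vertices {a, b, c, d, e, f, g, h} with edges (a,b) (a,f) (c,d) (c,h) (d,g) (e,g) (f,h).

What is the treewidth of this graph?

1

A width-1 tree decomposition is:
Bags: B1 = {e, g}  B2 = {d, g}  B3 = {c, d}  B4 = {c, h}  B5 = {f, h}  B6 = {a, f}  B7 = {a, b}
Tree: B1–B2, B2–B3, B3–B4, B4–B5, B5–B6, B6–B7
Every bag has size at most 2, so the width is 2 − 1 = 1 and tw(G) ≤ 1. Since G has at least one edge (e.g. e–g), it is not an edgeless graph, so tw(G) ≥ 1. Therefore the treewidth is 1.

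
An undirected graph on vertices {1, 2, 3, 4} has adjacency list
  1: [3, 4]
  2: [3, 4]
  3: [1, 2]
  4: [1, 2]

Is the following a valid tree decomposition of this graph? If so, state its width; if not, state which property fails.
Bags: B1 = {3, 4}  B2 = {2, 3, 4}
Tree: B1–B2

No — vertex 1 appears in no bag.

A tree decomposition must satisfy three properties: every vertex lies in some bag; for every edge, both endpoints lie together in some bag; and for every vertex, the bags containing it form a connected subtree. Here vertex 1 appears in no bag, so the decomposition is invalid.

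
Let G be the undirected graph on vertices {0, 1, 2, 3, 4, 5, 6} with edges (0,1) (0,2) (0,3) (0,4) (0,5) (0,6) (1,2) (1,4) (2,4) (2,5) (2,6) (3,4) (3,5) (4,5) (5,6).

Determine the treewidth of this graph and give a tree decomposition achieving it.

Treewidth 3.
One optimal decomposition is:
Bags: B1 = {0, 3, 4, 5}  B2 = {0, 2, 4, 5}  B3 = {0, 2, 5, 6}  B4 = {0, 1, 2, 4}
Tree: B1–B2, B2–B3, B2–B4

The largest bag has 4 vertices, giving width 3; this decomposition certifies tw(G) ≤ 3. On the other hand G contains the 4-clique {0, 1, 2, 4}. A clique must lie in a single bag of any decomposition, so no decomposition can have width below 3. The upper and lower bounds meet at 3, so that is the treewidth.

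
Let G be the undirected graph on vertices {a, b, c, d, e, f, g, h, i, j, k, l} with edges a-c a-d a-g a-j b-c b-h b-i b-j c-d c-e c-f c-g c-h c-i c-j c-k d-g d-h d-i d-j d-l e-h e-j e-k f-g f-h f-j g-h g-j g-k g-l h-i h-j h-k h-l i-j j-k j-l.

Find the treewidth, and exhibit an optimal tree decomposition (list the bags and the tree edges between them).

Every bag has size at most 5, so the width is 5 − 1 = 4 and tw(G) ≤ 4. Conversely, {c, d, g, h, j} is a clique of size 5, and the vertices of any clique must share a bag in every tree decomposition; so some bag has ≥ 5 vertices and tw(G) ≥ 4. Therefore the treewidth is 4.

Treewidth 4.
Bags: B1 = {c, d, h, i, j}  B2 = {c, d, g, h, j}  B3 = {b, c, h, i, j}  B4 = {c, f, g, h, j}  B5 = {c, g, h, j, k}  B6 = {c, e, h, j, k}  B7 = {d, g, h, j, l}  B8 = {a, c, d, g, j}
Tree: B1–B2, B1–B3, B2–B4, B2–B5, B5–B6, B2–B7, B2–B8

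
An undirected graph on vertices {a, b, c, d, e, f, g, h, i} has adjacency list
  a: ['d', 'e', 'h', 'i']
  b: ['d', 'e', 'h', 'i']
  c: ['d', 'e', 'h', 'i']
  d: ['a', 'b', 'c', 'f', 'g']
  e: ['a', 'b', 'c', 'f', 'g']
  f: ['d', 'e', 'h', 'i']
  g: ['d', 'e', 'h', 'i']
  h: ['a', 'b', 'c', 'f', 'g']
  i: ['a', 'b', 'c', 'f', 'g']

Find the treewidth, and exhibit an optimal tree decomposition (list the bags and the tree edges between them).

The largest bag has 5 vertices, giving width 4; this decomposition certifies tw(G) ≤ 4. For the lower bound: the 5 vertex sets {e,g}, {f,h}, {c,d}, {i}, {a} are disjoint, each induces a connected subgraph, and every pair is joined by at least one edge of G. Contracting each set to a single vertex therefore yields K_{5} as a minor, and since treewidth is minor-monotone, tw(G) ≥ tw(K_{5}) = 4. Therefore the treewidth is 4.

Treewidth 4.
One such decomposition:
Bags: B1 = {d, e, g, h, i}  B2 = {d, e, f, h, i}  B3 = {c, d, e, h, i}  B4 = {a, d, e, h, i}  B5 = {b, d, e, h, i}
Tree: B1–B2, B2–B3, B3–B4, B4–B5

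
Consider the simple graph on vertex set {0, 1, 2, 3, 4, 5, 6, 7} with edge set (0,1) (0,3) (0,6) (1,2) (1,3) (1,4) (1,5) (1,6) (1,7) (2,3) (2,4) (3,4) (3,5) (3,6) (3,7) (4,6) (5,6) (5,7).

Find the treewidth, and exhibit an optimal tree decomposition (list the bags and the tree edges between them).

Treewidth 3.
Bags: B1 = {1, 3, 5, 6}  B2 = {1, 3, 4, 6}  B3 = {0, 1, 3, 6}  B4 = {1, 2, 3, 4}  B5 = {1, 3, 5, 7}
Tree: B1–B2, B1–B3, B2–B4, B1–B5

Each bag holds 4 vertices, so the decomposition has width 3, which upper-bounds the treewidth. For the lower bound, the 4 vertices {1, 2, 3, 4} are pairwise adjacent, and any tree decomposition puts a clique entirely inside one bag — forcing width ≥ 3. Combining the bounds, tw(G) = 3.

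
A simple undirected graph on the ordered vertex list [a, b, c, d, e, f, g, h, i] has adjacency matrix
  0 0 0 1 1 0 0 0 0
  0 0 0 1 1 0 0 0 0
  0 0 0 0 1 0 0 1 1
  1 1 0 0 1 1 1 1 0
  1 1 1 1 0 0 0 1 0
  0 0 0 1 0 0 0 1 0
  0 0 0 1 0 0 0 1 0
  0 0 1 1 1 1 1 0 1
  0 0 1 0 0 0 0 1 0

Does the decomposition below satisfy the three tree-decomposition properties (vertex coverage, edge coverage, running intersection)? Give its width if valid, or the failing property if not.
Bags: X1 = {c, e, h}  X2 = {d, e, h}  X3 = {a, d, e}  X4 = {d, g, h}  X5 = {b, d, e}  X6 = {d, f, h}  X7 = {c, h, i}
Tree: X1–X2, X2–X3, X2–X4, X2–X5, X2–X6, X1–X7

Vertex coverage: the bags together contain {a, b, c, d, e, f, g, h, i}, the full vertex set. Edge coverage: each edge of G has both endpoints in at least one bag. Running intersection: for every vertex, the bags containing it form a connected subtree. All three properties hold, so this is a valid tree decomposition of width max|bag| − 1 = 2, and hence tw(G) ≤ 2.

Yes; width 2.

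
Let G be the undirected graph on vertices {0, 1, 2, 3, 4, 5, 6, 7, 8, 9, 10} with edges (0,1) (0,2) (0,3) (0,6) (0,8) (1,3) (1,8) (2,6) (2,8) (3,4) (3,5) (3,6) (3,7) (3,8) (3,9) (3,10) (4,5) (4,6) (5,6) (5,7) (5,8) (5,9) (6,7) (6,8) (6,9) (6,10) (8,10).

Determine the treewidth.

A width-3 tree decomposition is:
Bags: B1 = {3, 5, 6, 8}  B2 = {0, 3, 6, 8}  B3 = {0, 2, 6, 8}  B4 = {3, 4, 5, 6}  B5 = {3, 6, 8, 10}  B6 = {3, 5, 6, 9}  B7 = {0, 1, 3, 8}  B8 = {3, 5, 6, 7}
Tree: B1–B2, B2–B3, B1–B4, B2–B5, B4–B6, B2–B7, B6–B8
Every bag has size at most 4, so the width is 4 − 1 = 3 and tw(G) ≤ 3. For the lower bound, the 4 vertices {0, 2, 6, 8} are pairwise adjacent, and any tree decomposition puts a clique entirely inside one bag — forcing width ≥ 3. Therefore the treewidth is 3.

3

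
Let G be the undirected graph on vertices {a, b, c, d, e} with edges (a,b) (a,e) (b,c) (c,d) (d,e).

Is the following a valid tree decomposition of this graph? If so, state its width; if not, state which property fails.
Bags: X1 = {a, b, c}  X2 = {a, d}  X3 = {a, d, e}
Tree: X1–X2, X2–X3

A tree decomposition must satisfy three properties: every vertex lies in some bag; for every edge, both endpoints lie together in some bag; and for every vertex, the bags containing it form a connected subtree. Here edge (c,d) lies in no bag, so the decomposition is invalid.

No — edge (c,d) lies in no bag.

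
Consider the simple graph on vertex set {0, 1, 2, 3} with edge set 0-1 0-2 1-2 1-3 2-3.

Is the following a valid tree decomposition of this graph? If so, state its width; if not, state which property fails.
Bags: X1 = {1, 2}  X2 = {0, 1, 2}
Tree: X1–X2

A tree decomposition must satisfy three properties: every vertex lies in some bag; for every edge, both endpoints lie together in some bag; and for every vertex, the bags containing it form a connected subtree. Here vertex 3 appears in no bag, so the decomposition is invalid.

No — vertex 3 appears in no bag.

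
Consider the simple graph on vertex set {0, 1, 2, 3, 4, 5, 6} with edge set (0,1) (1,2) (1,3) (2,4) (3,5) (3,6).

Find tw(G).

1

A width-1 tree decomposition is:
Bags: B1 = {1, 3}  B2 = {0, 1}  B3 = {3, 5}  B4 = {3, 6}  B5 = {1, 2}  B6 = {2, 4}
Tree: B1–B2, B1–B3, B1–B4, B1–B5, B5–B6
Every bag has size at most 2, so the width is 2 − 1 = 1 and tw(G) ≤ 1. G has an edge, so its treewidth is at least 1. The upper and lower bounds meet at 1, so that is the treewidth.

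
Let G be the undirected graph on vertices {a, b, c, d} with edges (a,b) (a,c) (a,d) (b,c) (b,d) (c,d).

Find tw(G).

3

A width-3 tree decomposition is:
Bags: B1 = {a, b, c, d}
Tree: (single bag)
With just one bag of size 4, the width is 4 − 1 = 3, so tw(G) ≤ 3. Conversely, {a, b, c, d} is a clique of size 4, and the vertices of any clique must share a bag in every tree decomposition; so some bag has ≥ 4 vertices and tw(G) ≥ 3. The upper and lower bounds meet at 3, so that is the treewidth.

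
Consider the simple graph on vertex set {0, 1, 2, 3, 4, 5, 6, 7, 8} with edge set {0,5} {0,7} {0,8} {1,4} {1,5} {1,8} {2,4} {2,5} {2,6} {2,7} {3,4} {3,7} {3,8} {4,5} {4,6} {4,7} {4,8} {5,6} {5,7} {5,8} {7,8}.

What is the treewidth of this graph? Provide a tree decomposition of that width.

Each bag holds 4 vertices, so the decomposition has width 3, which upper-bounds the treewidth. Conversely, {0, 5, 7, 8} is a clique of size 4, and the vertices of any clique must share a bag in every tree decomposition; so some bag has ≥ 4 vertices and tw(G) ≥ 3. Therefore the treewidth is 3.

Treewidth 3.
Bags: B1 = {4, 5, 7, 8}  B2 = {2, 4, 5, 7}  B3 = {2, 4, 5, 6}  B4 = {1, 4, 5, 8}  B5 = {0, 5, 7, 8}  B6 = {3, 4, 7, 8}
Tree: B1–B2, B2–B3, B1–B4, B1–B5, B1–B6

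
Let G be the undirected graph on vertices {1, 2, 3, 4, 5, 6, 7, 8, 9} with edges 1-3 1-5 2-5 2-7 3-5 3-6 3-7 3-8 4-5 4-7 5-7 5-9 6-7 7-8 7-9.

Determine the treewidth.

A width-2 tree decomposition is:
Bags: B1 = {3, 7, 8}  B2 = {3, 5, 7}  B3 = {5, 7, 9}  B4 = {1, 3, 5}  B5 = {4, 5, 7}  B6 = {3, 6, 7}  B7 = {2, 5, 7}
Tree: B1–B2, B2–B3, B2–B4, B2–B5, B1–B6, B5–B7
Each bag holds 3 vertices, so the decomposition has width 2, which upper-bounds the treewidth. For the lower bound, the 3 vertices {1, 3, 5} are pairwise adjacent, and any tree decomposition puts a clique entirely inside one bag — forcing width ≥ 2. Hence tw(G) = 2 exactly.

2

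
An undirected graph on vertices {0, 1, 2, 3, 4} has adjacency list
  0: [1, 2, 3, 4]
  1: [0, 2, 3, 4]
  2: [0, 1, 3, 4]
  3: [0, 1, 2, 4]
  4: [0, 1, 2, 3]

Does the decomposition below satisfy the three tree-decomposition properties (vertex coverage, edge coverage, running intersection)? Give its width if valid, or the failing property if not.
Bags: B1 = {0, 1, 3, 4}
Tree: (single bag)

A tree decomposition must satisfy three properties: every vertex lies in some bag; for every edge, both endpoints lie together in some bag; and for every vertex, the bags containing it form a connected subtree. Here vertex 2 appears in no bag, so the decomposition is invalid.

No — vertex 2 appears in no bag.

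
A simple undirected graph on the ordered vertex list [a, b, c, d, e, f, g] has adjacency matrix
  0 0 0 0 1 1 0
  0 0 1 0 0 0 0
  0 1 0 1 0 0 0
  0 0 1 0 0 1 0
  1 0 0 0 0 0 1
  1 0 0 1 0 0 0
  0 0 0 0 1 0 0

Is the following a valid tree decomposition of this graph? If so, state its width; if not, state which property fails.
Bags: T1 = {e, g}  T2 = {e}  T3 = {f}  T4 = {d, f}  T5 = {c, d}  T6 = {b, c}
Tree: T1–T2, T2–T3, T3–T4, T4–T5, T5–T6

A tree decomposition must satisfy three properties: every vertex lies in some bag; for every edge, both endpoints lie together in some bag; and for every vertex, the bags containing it form a connected subtree. Here vertex a appears in no bag, so the decomposition is invalid.

No — vertex a appears in no bag.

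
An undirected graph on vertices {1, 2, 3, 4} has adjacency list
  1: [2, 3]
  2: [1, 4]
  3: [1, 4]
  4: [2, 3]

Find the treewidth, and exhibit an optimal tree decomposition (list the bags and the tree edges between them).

Treewidth 2.
One such decomposition:
Bags: B1 = {2, 3, 4}  B2 = {1, 2, 3}
Tree: B1–B2

Each bag holds 3 vertices, so the decomposition has width 2, which upper-bounds the treewidth. Since 2–4–3–1–2 is a cycle in G, G is not acyclic. Forests are exactly the graphs of treewidth ≤ 1, so tw(G) ≥ 2. Therefore the treewidth is 2.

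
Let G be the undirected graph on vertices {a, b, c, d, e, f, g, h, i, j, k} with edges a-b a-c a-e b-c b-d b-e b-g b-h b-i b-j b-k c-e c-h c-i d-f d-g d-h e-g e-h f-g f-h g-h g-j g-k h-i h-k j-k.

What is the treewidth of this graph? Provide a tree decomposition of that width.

The largest bag has 4 vertices, giving width 3; this decomposition certifies tw(G) ≤ 3. For the lower bound, the 4 vertices {d, f, g, h} are pairwise adjacent, and any tree decomposition puts a clique entirely inside one bag — forcing width ≥ 3. Combining the bounds, tw(G) = 3.

Treewidth 3.
One optimal decomposition is:
Bags: B1 = {b, e, g, h}  B2 = {b, g, h, k}  B3 = {b, d, g, h}  B4 = {b, c, e, h}  B5 = {b, c, h, i}  B6 = {a, b, c, e}  B7 = {b, g, j, k}  B8 = {d, f, g, h}
Tree: B1–B2, B2–B3, B1–B4, B4–B5, B4–B6, B2–B7, B3–B8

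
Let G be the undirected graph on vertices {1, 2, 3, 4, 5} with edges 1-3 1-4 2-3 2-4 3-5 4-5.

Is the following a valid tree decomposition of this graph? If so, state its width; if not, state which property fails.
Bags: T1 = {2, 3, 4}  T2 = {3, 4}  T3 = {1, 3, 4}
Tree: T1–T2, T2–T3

No — vertex 5 appears in no bag.

A tree decomposition must satisfy three properties: every vertex lies in some bag; for every edge, both endpoints lie together in some bag; and for every vertex, the bags containing it form a connected subtree. Here vertex 5 appears in no bag, so the decomposition is invalid.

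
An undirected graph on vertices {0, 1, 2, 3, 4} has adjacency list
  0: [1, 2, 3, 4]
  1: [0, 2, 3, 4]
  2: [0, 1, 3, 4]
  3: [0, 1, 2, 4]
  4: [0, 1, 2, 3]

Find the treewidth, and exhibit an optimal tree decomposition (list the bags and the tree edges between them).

Treewidth 4.
Bags: B1 = {0, 1, 2, 3, 4}
Tree: (single bag)

A single bag containing all 5 vertices is trivially a valid decomposition of width 4. On the other hand G contains the 5-clique {0, 1, 2, 3, 4}. A clique must lie in a single bag of any decomposition, so no decomposition can have width below 4. The upper and lower bounds meet at 4, so that is the treewidth.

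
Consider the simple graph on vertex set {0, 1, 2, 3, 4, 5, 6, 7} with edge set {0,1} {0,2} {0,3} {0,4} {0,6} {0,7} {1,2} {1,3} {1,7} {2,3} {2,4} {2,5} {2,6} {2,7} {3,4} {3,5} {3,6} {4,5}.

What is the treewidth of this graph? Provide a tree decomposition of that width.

Every bag has size at most 4, so the width is 4 − 1 = 3 and tw(G) ≤ 3. For the lower bound, the 4 vertices {0, 1, 2, 3} are pairwise adjacent, and any tree decomposition puts a clique entirely inside one bag — forcing width ≥ 3. Hence tw(G) = 3 exactly.

Treewidth 3.
One such decomposition:
Bags: B1 = {0, 1, 2, 3}  B2 = {0, 1, 2, 7}  B3 = {0, 2, 3, 6}  B4 = {0, 2, 3, 4}  B5 = {2, 3, 4, 5}
Tree: B1–B2, B1–B3, B3–B4, B4–B5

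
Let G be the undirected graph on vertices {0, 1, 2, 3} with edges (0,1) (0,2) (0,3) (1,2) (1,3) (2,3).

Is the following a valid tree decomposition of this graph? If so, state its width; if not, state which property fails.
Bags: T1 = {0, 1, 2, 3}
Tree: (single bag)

Yes; width 3.

Vertex coverage: the bags together contain {0, 1, 2, 3}, the full vertex set. Edge coverage: each edge of G has both endpoints in at least one bag. Running intersection: for every vertex, the bags containing it form a connected subtree. All three properties hold, so this is a valid tree decomposition of width max|bag| − 1 = 3, and hence tw(G) ≤ 3.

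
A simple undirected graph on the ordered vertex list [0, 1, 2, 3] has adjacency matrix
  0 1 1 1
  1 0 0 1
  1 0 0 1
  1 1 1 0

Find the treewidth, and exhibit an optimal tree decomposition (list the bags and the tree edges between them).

Each bag holds 3 vertices, so the decomposition has width 2, which upper-bounds the treewidth. On the other hand G contains the 3-clique {0, 1, 3}. A clique must lie in a single bag of any decomposition, so no decomposition can have width below 2. Hence tw(G) = 2 exactly.

Treewidth 2.
Bags: B1 = {0, 1, 3}  B2 = {0, 2, 3}
Tree: B1–B2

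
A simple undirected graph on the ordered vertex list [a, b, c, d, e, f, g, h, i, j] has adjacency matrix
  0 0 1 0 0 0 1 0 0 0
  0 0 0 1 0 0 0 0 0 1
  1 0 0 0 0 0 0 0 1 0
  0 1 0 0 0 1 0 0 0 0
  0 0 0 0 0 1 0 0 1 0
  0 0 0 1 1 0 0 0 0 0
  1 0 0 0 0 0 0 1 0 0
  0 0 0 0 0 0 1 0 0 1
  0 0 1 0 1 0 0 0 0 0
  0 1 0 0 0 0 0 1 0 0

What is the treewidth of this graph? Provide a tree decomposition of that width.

Treewidth 2.
Bags: B1 = {b, d, f}  B2 = {b, f, j}  B3 = {f, h, j}  B4 = {f, g, h}  B5 = {a, f, g}  B6 = {a, c, f}  B7 = {c, f, i}  B8 = {e, f, i}
Tree: B1–B2, B2–B3, B3–B4, B4–B5, B5–B6, B6–B7, B7–B8

Every bag has size at most 3, so the width is 3 − 1 = 2 and tw(G) ≤ 2. The edges f–d–b–j–h–g–a–c–i–e–f form a cycle, so G is not a tree and its treewidth is at least 2. The upper and lower bounds meet at 2, so that is the treewidth.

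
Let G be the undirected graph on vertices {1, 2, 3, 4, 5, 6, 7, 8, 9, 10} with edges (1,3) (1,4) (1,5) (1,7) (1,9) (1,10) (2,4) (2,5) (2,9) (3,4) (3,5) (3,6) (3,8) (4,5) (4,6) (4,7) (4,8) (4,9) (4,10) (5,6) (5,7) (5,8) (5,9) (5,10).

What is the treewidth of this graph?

3

A width-3 tree decomposition is:
Bags: B1 = {1, 4, 5, 10}  B2 = {1, 4, 5, 9}  B3 = {1, 4, 5, 7}  B4 = {2, 4, 5, 9}  B5 = {1, 3, 4, 5}  B6 = {3, 4, 5, 8}  B7 = {3, 4, 5, 6}
Tree: B1–B2, B1–B3, B2–B4, B2–B5, B5–B6, B6–B7
Every bag has size at most 4, so the width is 4 − 1 = 3 and tw(G) ≤ 3. For the lower bound, the 4 vertices {3, 4, 5, 8} are pairwise adjacent, and any tree decomposition puts a clique entirely inside one bag — forcing width ≥ 3. Hence tw(G) = 3 exactly.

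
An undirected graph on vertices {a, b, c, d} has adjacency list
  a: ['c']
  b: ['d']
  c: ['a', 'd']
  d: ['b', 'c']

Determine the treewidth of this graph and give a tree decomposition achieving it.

Every bag has size at most 2, so the width is 2 − 1 = 1 and tw(G) ≤ 1. Since G has at least one edge (e.g. a–c), it is not an edgeless graph, so tw(G) ≥ 1. Combining the bounds, tw(G) = 1.

Treewidth 1.
Bags: B1 = {a, c}  B2 = {c, d}  B3 = {b, d}
Tree: B1–B2, B2–B3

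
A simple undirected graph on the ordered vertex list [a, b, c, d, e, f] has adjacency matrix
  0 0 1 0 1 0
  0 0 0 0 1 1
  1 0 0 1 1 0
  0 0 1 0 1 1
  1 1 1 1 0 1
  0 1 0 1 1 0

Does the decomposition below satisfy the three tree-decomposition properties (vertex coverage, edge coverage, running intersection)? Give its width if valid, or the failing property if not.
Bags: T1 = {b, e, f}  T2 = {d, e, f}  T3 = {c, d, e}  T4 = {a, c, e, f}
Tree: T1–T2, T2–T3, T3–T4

No — bags containing vertex f are not connected in the tree.

A tree decomposition must satisfy three properties: every vertex lies in some bag; for every edge, both endpoints lie together in some bag; and for every vertex, the bags containing it form a connected subtree. Here bags containing vertex f are not connected in the tree, so the decomposition is invalid.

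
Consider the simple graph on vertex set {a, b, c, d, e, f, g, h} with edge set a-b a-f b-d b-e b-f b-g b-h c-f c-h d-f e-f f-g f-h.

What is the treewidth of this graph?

A width-2 tree decomposition is:
Bags: B1 = {b, f, h}  B2 = {c, f, h}  B3 = {b, d, f}  B4 = {a, b, f}  B5 = {b, f, g}  B6 = {b, e, f}
Tree: B1–B2, B1–B3, B3–B4, B1–B5, B1–B6
The largest bag has 3 vertices, giving width 2; this decomposition certifies tw(G) ≤ 2. On the other hand G contains the 3-clique {c, f, h}. A clique must lie in a single bag of any decomposition, so no decomposition can have width below 2. Combining the bounds, tw(G) = 2.

2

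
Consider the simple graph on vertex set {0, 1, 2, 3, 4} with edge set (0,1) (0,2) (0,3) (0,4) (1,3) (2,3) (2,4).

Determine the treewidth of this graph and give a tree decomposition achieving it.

Each bag holds 3 vertices, so the decomposition has width 2, which upper-bounds the treewidth. For the lower bound, the 3 vertices {0, 1, 3} are pairwise adjacent, and any tree decomposition puts a clique entirely inside one bag — forcing width ≥ 2. Hence tw(G) = 2 exactly.

Treewidth 2.
Bags: B1 = {0, 2, 3}  B2 = {0, 2, 4}  B3 = {0, 1, 3}
Tree: B1–B2, B1–B3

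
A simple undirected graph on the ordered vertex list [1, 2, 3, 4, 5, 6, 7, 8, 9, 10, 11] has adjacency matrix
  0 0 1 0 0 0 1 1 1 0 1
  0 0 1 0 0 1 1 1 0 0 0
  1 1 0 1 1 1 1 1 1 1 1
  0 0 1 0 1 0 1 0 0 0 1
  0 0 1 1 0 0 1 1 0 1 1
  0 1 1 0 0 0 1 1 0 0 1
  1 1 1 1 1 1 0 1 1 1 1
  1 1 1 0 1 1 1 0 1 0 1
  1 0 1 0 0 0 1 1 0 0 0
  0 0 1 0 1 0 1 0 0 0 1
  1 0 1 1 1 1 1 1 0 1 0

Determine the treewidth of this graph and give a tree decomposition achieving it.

Each bag holds 5 vertices, so the decomposition has width 4, which upper-bounds the treewidth. Conversely, {1, 3, 7, 8, 9} is a clique of size 5, and the vertices of any clique must share a bag in every tree decomposition; so some bag has ≥ 5 vertices and tw(G) ≥ 4. Combining the bounds, tw(G) = 4.

Treewidth 4.
Bags: B1 = {3, 5, 7, 10, 11}  B2 = {3, 5, 7, 8, 11}  B3 = {3, 6, 7, 8, 11}  B4 = {2, 3, 6, 7, 8}  B5 = {1, 3, 7, 8, 11}  B6 = {3, 4, 5, 7, 11}  B7 = {1, 3, 7, 8, 9}
Tree: B1–B2, B2–B3, B3–B4, B3–B5, B1–B6, B5–B7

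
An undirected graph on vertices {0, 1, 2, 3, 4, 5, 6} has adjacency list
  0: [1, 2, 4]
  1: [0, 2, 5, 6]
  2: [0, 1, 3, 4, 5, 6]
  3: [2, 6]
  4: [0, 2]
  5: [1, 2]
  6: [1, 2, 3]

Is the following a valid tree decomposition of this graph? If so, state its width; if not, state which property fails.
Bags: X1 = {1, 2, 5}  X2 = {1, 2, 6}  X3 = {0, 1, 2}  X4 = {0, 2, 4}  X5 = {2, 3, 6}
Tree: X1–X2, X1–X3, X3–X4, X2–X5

Checking the three conditions: (i) the bags cover all of {0, 1, 2, 3, 4, 5, 6}; (ii) for each edge, some bag contains both endpoints; (iii) the bags containing any fixed vertex form a subtree. All hold, so the decomposition is valid with width 3 − 1 = 2.

Yes; width 2.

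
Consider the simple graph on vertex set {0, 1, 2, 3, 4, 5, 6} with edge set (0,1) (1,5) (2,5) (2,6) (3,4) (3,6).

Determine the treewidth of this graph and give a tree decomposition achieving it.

Treewidth 1.
Bags: B1 = {1, 5}  B2 = {2, 5}  B3 = {2, 6}  B4 = {3, 6}  B5 = {3, 4}  B6 = {0, 1}
Tree: B1–B2, B2–B3, B3–B4, B4–B5, B1–B6

Each bag holds 2 vertices, so the decomposition has width 1, which upper-bounds the treewidth. G has an edge, so its treewidth is at least 1. The upper and lower bounds meet at 1, so that is the treewidth.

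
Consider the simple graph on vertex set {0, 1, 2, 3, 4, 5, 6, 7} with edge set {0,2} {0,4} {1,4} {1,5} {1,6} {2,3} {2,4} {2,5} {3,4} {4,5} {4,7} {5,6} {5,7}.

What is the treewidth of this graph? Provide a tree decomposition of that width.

Treewidth 2.
Bags: B1 = {0, 2, 4}  B2 = {2, 4, 5}  B3 = {4, 5, 7}  B4 = {1, 4, 5}  B5 = {1, 5, 6}  B6 = {2, 3, 4}
Tree: B1–B2, B2–B3, B2–B4, B4–B5, B1–B6

Every bag has size at most 3, so the width is 3 − 1 = 2 and tw(G) ≤ 2. On the other hand G contains the 3-clique {1, 4, 5}. A clique must lie in a single bag of any decomposition, so no decomposition can have width below 2. Combining the bounds, tw(G) = 2.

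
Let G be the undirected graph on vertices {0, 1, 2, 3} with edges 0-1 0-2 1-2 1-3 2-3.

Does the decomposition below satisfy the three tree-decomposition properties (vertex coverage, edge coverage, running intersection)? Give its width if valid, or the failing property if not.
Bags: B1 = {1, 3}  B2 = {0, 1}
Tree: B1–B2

No — vertex 2 appears in no bag.

A tree decomposition must satisfy three properties: every vertex lies in some bag; for every edge, both endpoints lie together in some bag; and for every vertex, the bags containing it form a connected subtree. Here vertex 2 appears in no bag, so the decomposition is invalid.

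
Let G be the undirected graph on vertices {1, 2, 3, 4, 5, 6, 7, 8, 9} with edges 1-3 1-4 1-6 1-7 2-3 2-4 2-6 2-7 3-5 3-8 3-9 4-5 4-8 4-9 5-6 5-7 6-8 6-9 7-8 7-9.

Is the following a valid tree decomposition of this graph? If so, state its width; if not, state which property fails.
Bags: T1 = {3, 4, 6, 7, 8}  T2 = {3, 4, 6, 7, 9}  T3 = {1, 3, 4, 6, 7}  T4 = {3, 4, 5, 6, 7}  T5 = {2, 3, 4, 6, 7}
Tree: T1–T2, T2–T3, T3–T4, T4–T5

Every vertex of G appears in some bag (union = {1, 2, 3, 4, 5, 6, 7, 8, 9}); every edge is covered by a bag; and for each vertex v the set of bags containing v is connected in the bag tree. The decomposition is therefore valid. The largest bag has 5 vertices, so the width is 4.

Yes; width 4.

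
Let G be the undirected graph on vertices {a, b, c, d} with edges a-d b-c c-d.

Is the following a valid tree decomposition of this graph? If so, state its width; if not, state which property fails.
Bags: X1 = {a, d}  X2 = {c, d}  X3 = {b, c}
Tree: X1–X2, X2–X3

Yes; width 1.

Every vertex of G appears in some bag (union = {a, b, c, d}); every edge is covered by a bag; and for each vertex v the set of bags containing v is connected in the bag tree. The decomposition is therefore valid. The largest bag has 2 vertices, so the width is 1.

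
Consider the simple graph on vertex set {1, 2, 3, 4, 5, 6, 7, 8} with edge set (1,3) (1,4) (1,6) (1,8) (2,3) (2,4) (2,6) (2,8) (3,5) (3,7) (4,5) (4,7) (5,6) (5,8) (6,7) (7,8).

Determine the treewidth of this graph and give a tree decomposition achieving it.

The largest bag has 5 vertices, giving width 4; this decomposition certifies tw(G) ≤ 4. For the lower bound: the 5 vertex sets {1,8}, {2,3}, {6,7}, {4}, {5} are disjoint, each induces a connected subgraph, and every pair is joined by at least one edge of G. Contracting each set to a single vertex therefore yields K_{5} as a minor, and since treewidth is minor-monotone, tw(G) ≥ tw(K_{5}) = 4. Hence tw(G) = 4 exactly.

Treewidth 4.
One optimal decomposition is:
Bags: B1 = {1, 3, 4, 6, 8}  B2 = {2, 3, 4, 6, 8}  B3 = {3, 4, 6, 7, 8}  B4 = {3, 4, 5, 6, 8}
Tree: B1–B2, B2–B3, B3–B4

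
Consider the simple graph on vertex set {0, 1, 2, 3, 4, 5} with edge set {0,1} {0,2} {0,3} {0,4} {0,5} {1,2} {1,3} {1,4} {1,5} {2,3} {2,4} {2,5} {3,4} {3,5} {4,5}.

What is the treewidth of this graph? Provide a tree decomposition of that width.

A single bag containing all 6 vertices is trivially a valid decomposition of width 5. For the lower bound, the 6 vertices {0, 1, 2, 3, 4, 5} are pairwise adjacent, and any tree decomposition puts a clique entirely inside one bag — forcing width ≥ 5. The upper and lower bounds meet at 5, so that is the treewidth.

Treewidth 5.
One such decomposition:
Bags: B1 = {0, 1, 2, 3, 4, 5}
Tree: (single bag)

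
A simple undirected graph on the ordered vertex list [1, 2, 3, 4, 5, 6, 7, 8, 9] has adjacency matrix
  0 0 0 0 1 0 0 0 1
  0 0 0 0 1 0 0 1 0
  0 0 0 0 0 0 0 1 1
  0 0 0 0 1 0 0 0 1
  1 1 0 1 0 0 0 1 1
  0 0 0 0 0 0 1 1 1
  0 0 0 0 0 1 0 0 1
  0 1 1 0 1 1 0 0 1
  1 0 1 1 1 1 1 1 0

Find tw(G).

2

A width-2 tree decomposition is:
Bags: B1 = {5, 8, 9}  B2 = {1, 5, 9}  B3 = {4, 5, 9}  B4 = {6, 8, 9}  B5 = {2, 5, 8}  B6 = {3, 8, 9}  B7 = {6, 7, 9}
Tree: B1–B2, B1–B3, B1–B4, B1–B5, B4–B6, B4–B7
The largest bag has 3 vertices, giving width 2; this decomposition certifies tw(G) ≤ 2. Conversely, {3, 8, 9} is a clique of size 3, and the vertices of any clique must share a bag in every tree decomposition; so some bag has ≥ 3 vertices and tw(G) ≥ 2. The upper and lower bounds meet at 2, so that is the treewidth.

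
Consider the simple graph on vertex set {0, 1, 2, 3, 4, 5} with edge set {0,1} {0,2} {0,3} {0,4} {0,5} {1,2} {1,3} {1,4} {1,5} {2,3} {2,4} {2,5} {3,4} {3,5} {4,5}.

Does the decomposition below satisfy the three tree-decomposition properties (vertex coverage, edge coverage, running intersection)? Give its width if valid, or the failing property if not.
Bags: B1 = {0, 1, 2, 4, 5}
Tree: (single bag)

A tree decomposition must satisfy three properties: every vertex lies in some bag; for every edge, both endpoints lie together in some bag; and for every vertex, the bags containing it form a connected subtree. Here vertex 3 appears in no bag, so the decomposition is invalid.

No — vertex 3 appears in no bag.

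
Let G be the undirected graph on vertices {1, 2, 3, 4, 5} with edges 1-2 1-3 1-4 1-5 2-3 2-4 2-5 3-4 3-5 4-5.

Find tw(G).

A width-4 tree decomposition is:
Bags: B1 = {1, 2, 3, 4, 5}
Tree: (single bag)
With just one bag of size 5, the width is 5 − 1 = 4, so tw(G) ≤ 4. On the other hand G contains the 5-clique {1, 2, 3, 4, 5}. A clique must lie in a single bag of any decomposition, so no decomposition can have width below 4. The upper and lower bounds meet at 4, so that is the treewidth.

4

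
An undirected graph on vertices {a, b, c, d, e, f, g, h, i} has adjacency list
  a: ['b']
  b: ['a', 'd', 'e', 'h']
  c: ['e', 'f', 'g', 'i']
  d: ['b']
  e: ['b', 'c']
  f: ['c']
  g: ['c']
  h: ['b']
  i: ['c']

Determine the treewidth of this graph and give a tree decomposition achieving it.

Treewidth 1.
One such decomposition:
Bags: B1 = {c, e}  B2 = {b, e}  B3 = {c, g}  B4 = {a, b}  B5 = {b, d}  B6 = {c, i}  B7 = {c, f}  B8 = {b, h}
Tree: B1–B2, B1–B3, B2–B4, B4–B5, B3–B6, B3–B7, B4–B8

Each bag holds 2 vertices, so the decomposition has width 1, which upper-bounds the treewidth. Any graph with an edge has treewidth ≥ 1, and G has the edge e–c. The upper and lower bounds meet at 1, so that is the treewidth.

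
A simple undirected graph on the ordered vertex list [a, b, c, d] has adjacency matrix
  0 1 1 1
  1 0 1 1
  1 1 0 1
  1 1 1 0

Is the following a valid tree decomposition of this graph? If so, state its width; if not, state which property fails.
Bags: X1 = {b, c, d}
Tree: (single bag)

A tree decomposition must satisfy three properties: every vertex lies in some bag; for every edge, both endpoints lie together in some bag; and for every vertex, the bags containing it form a connected subtree. Here vertex a appears in no bag, so the decomposition is invalid.

No — vertex a appears in no bag.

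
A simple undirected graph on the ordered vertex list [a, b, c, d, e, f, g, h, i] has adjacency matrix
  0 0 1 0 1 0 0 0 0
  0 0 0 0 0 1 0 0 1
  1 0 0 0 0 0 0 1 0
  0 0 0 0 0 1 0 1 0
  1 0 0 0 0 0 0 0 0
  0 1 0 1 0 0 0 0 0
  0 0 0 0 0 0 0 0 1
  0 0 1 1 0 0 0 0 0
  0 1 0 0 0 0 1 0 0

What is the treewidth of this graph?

A width-1 tree decomposition is:
Bags: B1 = {a, e}  B2 = {a, c}  B3 = {c, h}  B4 = {d, h}  B5 = {d, f}  B6 = {b, f}  B7 = {b, i}  B8 = {g, i}
Tree: B1–B2, B2–B3, B3–B4, B4–B5, B5–B6, B6–B7, B7–B8
Every bag has size at most 2, so the width is 2 − 1 = 1 and tw(G) ≤ 1. Since G has at least one edge (e.g. e–a), it is not an edgeless graph, so tw(G) ≥ 1. Therefore the treewidth is 1.

1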